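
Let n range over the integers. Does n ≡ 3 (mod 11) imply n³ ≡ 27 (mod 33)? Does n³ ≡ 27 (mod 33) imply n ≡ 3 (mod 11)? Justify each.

Not equivalent: only (⇐) holds.

(⟸) The residues r modulo 33 with r³ ≡ 27 (mod 33) are exactly {3}, and each is ≡ 3 (mod 11).

(⟹) This fails: take n = 14. Then 14 ≡ 3 (mod 11), but 14³ = 2744 ≡ 5 (mod 33), not 27.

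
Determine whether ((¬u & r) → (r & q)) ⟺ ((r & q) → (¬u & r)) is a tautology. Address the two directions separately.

(→) This fails. Under u = T, q = T, r = T, the left side is true but the right side is false.

(←) This fails. Under u = F, q = F, r = T, the left side is false but the right side is true.

(⇒) fails and (⇐) fails.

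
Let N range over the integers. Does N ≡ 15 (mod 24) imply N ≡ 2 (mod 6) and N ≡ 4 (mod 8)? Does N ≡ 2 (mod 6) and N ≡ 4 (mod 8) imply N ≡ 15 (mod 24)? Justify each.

[⇒] This fails: N = 15 gives 15 ≡ 15 (mod 24) but 15 ≡ 3 (mod 6), so the conjunction on the right does not hold.

[⇐] This fails: N = 20 satisfies both congruences on the right (20 ≡ 2 mod 6 and 20 ≡ 4 mod 8) yet 20 ≡ 20 (mod 24), not 15.

Neither implication holds.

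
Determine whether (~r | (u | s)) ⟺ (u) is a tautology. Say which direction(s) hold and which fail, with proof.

Only the reverse direction holds.

[⇒] This fails. Under u = F, s = F, r = F, the left side is true but the right side is false.

[⇐] Assume the antecedent. If u is true, ~r | (u | s) reduces to true regardless of the other variables. If u is false, the antecedent cannot hold. Either way ~r | (u | s) holds.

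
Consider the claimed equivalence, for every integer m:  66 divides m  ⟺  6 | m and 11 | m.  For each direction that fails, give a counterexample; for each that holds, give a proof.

Forward direction. If 66 ∣ m, write m = 66q. Since 66 = 11·6, m = 6·(11q), so 6 ∣ m; and since 66 = 6·11, m = 11·(6q), so 11 ∣ m.

Converse. Suppose 6 ∣ m and 11 ∣ m. Any common multiple of 6 and 11 is a multiple of their lcm; here gcd(6, 11) = 1, so lcm(6, 11) = 6·11 = 66, so 66 ∣ m.

Both directions hold.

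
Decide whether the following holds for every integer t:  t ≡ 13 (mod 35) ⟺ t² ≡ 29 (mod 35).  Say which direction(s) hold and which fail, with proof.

(⟸) This fails: take t = 8. Then 8² = 64 ≡ 29 (mod 35), yet 8 ≡ 8 (mod 35), not 13.

(⟹) Suppose t ≡ 13 (mod 35). Write t = 35j + 13. Then (35j + 13)² = 1225j² + 910j + 169 = 35(35j² + 26j + 4) + 29, so t² ≡ 29 (mod 35).

The forward direction holds; the converse fails.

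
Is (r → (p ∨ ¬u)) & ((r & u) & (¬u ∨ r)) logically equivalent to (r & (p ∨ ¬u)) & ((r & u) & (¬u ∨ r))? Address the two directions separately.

(⟹) Assume the antecedent. If p is true, the antecedent forces (p = T, u = T, r = T), and the consequent holds there. If p is false, the antecedent cannot hold. Either way the consequent holds.

(⟸) Assume the antecedent. If p is true, the antecedent forces (p = T, u = T, r = T), and the consequent holds there. If p is false, the antecedent cannot hold. Either way the consequent holds.

The biconditional holds.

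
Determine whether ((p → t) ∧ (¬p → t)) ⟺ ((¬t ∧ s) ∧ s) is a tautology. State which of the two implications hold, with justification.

(→) This fails. Under s = F, p = F, t = T, the left side is true but the right side is false.

(←) This fails. Under s = T, p = F, t = F, the left side is false but the right side is true.

Both directions fail.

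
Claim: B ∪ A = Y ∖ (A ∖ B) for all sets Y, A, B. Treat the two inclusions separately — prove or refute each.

Forward inclusion. This inclusion fails. Take Y = ∅, A = {1}, B = ∅; then 1 ∈ B ∪ A but 1 ∉ Y ∖ (A ∖ B).

Reverse inclusion. This inclusion fails. Take Y = {1}, A = ∅, B = ∅; then 1 ∈ Y ∖ (A ∖ B) but 1 ∉ B ∪ A.

Neither inclusion holds.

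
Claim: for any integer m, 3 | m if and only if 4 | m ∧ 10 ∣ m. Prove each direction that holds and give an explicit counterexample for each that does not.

Neither implication holds.

(→) This fails: take m = 3. Certainly 3 ∣ 3, but 4 ∤ 3.

(←) This fails: take m = 20. Both 4 ∣ 20 and 10 ∣ 20, yet 20 is not a multiple of 3 (since 20 = 6·3 + 2), so 3 ∤ 20.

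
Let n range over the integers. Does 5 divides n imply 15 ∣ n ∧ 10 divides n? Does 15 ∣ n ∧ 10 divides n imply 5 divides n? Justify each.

The forward direction fails; the converse holds.

(⇐) Suppose 15 ∣ n and 10 ∣ n. Any common multiple of 15 and 10 is a multiple of their lcm; here lcm(15, 10) = 15·10/gcd(15, 10) = 150/5 = 30, so 30 ∣ n. Since 5 ∣ 30, it follows that 5 ∣ n.

(⇒) This fails: take n = 5. Certainly 5 ∣ 5, but 15 ∤ 5.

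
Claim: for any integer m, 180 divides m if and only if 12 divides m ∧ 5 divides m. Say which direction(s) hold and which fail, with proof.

Forward direction. If 180 ∣ m, write m = 180q. Since 180 = 15·12, m = 12·(15q), so 12 ∣ m; and since 180 = 36·5, m = 5·(36q), so 5 ∣ m.

Converse. This fails: take m = 60. Both 12 ∣ 60 and 5 ∣ 60, yet 60 is not a multiple of 180 (since 60 = 0·180 + 60), so 180 ∤ 60.

Only the forward implication holds.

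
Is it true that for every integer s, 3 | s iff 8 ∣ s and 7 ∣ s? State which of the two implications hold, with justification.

(⇒) This fails: take s = 3. Certainly 3 ∣ 3, but 8 ∤ 3.

(⇐) This fails: take s = 56. Both 8 ∣ 56 and 7 ∣ 56, yet 56 is not a multiple of 3 (since 56 = 18·3 + 2), so 3 ∤ 56.

Neither implication holds.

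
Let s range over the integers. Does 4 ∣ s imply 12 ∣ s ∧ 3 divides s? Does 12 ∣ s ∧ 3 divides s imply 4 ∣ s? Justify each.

Not equivalent: only (⇐) holds.

(⇐) Suppose 12 ∣ s and 3 ∣ s. Any common multiple of 12 and 3 is a multiple of their lcm; here lcm(12, 3) = 12·3/gcd(12, 3) = 36/3 = 12, so 12 ∣ s. Since 4 ∣ 12, it follows that 4 ∣ s.

(⇒) This fails: take s = 4. Certainly 4 ∣ 4, but 12 ∤ 4.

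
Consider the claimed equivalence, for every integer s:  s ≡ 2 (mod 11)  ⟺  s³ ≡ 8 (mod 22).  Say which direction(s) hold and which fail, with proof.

Not equivalent: only (⇐) holds.

(→) This fails: take s = 13. Then 13 ≡ 2 (mod 11), but 13³ = 2197 ≡ 19 (mod 22), not 8.

(←) Conversely, the residues r modulo 22 with r³ ≡ 8 (mod 22) are exactly {2}, and each is ≡ 2 (mod 11).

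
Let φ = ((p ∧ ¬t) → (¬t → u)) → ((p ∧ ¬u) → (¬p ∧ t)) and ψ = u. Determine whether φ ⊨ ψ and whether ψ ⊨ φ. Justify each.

(⇒) fails; (⇐) holds.

(⇒) This fails. Under p = F, u = F, t = F, the left side is true but the right side is false.

(⇐) Assume the antecedent. If p is true, the antecedent forces (p = T, u = T, t = F) or (p = T, u = T, t = T), and the consequent holds there. If p is false, the consequent reduces to true regardless of the other variables. Either way the consequent holds.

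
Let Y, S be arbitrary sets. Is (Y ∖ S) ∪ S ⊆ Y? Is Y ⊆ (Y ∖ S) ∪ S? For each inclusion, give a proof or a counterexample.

Only the reverse inclusion holds.

(⟸) Let x ∈ Y. Then either x ∈ Y and x ∉ S; or x ∈ Y ∩ S. In each case x ∈ (Y ∖ S) ∪ S, so Y ⊆ (Y ∖ S) ∪ S.

(⟹) This inclusion fails. Take Y = ∅, S = {1}; then 1 ∈ (Y ∖ S) ∪ S but 1 ∉ Y.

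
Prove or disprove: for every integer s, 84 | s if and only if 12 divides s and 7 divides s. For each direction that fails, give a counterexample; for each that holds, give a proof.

Both directions hold; the statement is true.

(→) If 84 ∣ s, write s = 84q. Since 84 = 7·12, s = 12·(7q), so 12 ∣ s; and since 84 = 12·7, s = 7·(12q), so 7 ∣ s.

(←) Suppose 12 ∣ s and 7 ∣ s. Any common multiple of 12 and 7 is a multiple of their lcm; here gcd(12, 7) = 1, so lcm(12, 7) = 12·7 = 84, so 84 ∣ s.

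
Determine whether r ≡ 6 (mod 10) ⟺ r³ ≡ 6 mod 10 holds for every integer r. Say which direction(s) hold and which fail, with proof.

Both directions hold; the statement is true.

(⟹) Suppose r ≡ 6 (mod 10). Write r = 10j + 6. Then (10j + 6)³ = 1000j³ + 1800j² + 1080j + 216 = 10(100j³ + 180j² + 108j + 21) + 6, so r³ ≡ 6 (mod 10).

(⟸) Conversely, suppose r³ ≡ 6 (mod 10). The only residue r in {0, …, 9} with r³ ≡ 6 (mod 10) is r = 6, so r ≡ 6 (mod 10).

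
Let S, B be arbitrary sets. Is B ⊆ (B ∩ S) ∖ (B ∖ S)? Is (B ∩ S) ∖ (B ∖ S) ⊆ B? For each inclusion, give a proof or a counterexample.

(⊆) fails; (⊇) holds.

Reverse inclusion. Let x ∈ (B ∩ S) ∖ (B ∖ S). Then x ∈ S ∩ B, from which x ∈ B.

Forward inclusion. This inclusion fails. Take S = ∅, B = {1}; then 1 ∈ B but 1 ∉ (B ∩ S) ∖ (B ∖ S).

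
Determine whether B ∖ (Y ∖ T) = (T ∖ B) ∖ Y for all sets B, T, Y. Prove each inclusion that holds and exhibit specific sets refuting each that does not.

(⟹) This inclusion fails. Take B = {1}, T = ∅, Y = ∅; then 1 ∈ B ∖ (Y ∖ T) but 1 ∉ (T ∖ B) ∖ Y.

(⟸) This inclusion fails. Take B = ∅, T = {1}, Y = ∅; then 1 ∈ (T ∖ B) ∖ Y but 1 ∉ B ∖ (Y ∖ T).

Both inclusions fail.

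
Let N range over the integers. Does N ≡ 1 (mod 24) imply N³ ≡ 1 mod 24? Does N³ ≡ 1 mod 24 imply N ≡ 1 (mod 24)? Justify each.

(⇐) Suppose N³ ≡ 1 (mod 24). The only residue r in {0, …, 23} with r³ ≡ 1 (mod 24) is r = 1, so N ≡ 1 (mod 24).

(⇒) Suppose N ≡ 1 (mod 24). Write N = 24j + 1. Then (24j + 1)³ = 13824j³ + 1728j² + 72j + 1 = 24(576j³ + 72j² + 3j) + 1, so N³ ≡ 1 (mod 24).

Both directions hold; the statement is true.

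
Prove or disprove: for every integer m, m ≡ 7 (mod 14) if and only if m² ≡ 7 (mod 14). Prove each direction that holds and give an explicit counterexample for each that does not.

(⟹) Suppose m ≡ 7 (mod 14). Write m = 14j + 7. Then (14j + 7)² = 196j² + 196j + 49 = 14(14j² + 14j + 3) + 7, so m² ≡ 7 (mod 14).

(⟸) Conversely, suppose m² ≡ 7 (mod 14). The only residue r in {0, …, 13} with r² ≡ 7 (mod 14) is r = 7, so m ≡ 7 (mod 14).

Equivalent; both directions hold.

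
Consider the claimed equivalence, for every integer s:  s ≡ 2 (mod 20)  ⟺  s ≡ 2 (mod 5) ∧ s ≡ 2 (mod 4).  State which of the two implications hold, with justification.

Forward direction. Suppose s ≡ 2 (mod 20); write s = 20j + 2. Since 5 ∣ 20, reducing mod 5 gives s ≡ 2 (mod 5); since 4 ∣ 20, reducing mod 4 gives s ≡ 2 (mod 4).

Converse. If s ≡ 2 (mod 5) and s ≡ 2 (mod 4), then by the Chinese remainder theorem s ≡ 2 (mod 20). This is exactly s ≡ 2 (mod 20).

Both directions hold; the statement is true.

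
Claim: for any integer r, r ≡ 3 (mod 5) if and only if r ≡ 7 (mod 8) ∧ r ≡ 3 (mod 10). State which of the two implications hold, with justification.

Forward direction. This fails: r = 33 gives 33 ≡ 3 (mod 5) but 33 ≡ 1 (mod 8), so the conjunction on the right does not hold.

Converse. If r ≡ 7 (mod 8) and r ≡ 3 (mod 10), then by the Chinese remainder theorem r ≡ 23 (mod 40). Since 23 ≡ 3 (mod 5) and 5 ∣ 40, we get r ≡ 3 (mod 5).

Only the converse holds.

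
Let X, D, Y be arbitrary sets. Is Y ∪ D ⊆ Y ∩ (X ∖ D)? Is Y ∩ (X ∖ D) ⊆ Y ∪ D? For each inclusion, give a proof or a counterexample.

(⊇) Let x ∈ Y ∩ (X ∖ D). Then x ∈ X ∩ Y and x ∉ D, from which x ∈ Y ∪ D.

(⊆) This inclusion fails. Take X = ∅, D = {1}, Y = ∅; then 1 ∈ Y ∪ D but 1 ∉ Y ∩ (X ∖ D).

Only the reverse inclusion holds.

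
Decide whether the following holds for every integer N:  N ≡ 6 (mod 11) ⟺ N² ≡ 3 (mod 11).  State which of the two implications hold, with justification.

(⇒) Suppose N ≡ 6 (mod 11). Write N = 11j + 6. Then (11j + 6)² = 121j² + 132j + 36 = 11(11j² + 12j + 3) + 3, so N² ≡ 3 (mod 11).

(⇐) This fails: take N = 5. Then 5² = 25 ≡ 3 (mod 11), yet 5 ≡ 5 (mod 11), not 6.

Not equivalent: only (⇒) holds.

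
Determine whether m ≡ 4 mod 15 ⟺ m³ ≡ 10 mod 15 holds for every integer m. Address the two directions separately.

(⟹) This fails: take m = 4. Then 4 ≡ 4 (mod 15), but 4³ = 64 ≡ 4 (mod 15), not 10.

(⟸) This fails: take m = 10. Then 10³ = 1000 ≡ 10 (mod 15), yet 10 ≡ 10 (mod 15), not 4.

(⇒) fails and (⇐) fails.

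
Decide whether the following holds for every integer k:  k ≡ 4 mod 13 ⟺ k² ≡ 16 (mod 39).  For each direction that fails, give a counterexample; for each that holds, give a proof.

(⇒) This fails: take k = 30. Then 30 ≡ 4 (mod 13), but 30² = 900 ≡ 3 (mod 39), not 16.

(⇐) This fails: take k = 22. Then 22² = 484 ≡ 16 (mod 39), yet 22 ≡ 9 (mod 13), not 4.

Neither implication holds.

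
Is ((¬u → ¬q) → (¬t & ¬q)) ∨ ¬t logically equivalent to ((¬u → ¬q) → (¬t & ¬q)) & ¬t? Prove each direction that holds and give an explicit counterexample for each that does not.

(⇒) This fails. Under u = T, t = F, q = T, the left side is true but the right side is false.

(⇐) Assume the antecedent. If u is true, the antecedent forces (u = T, t = F, q = F), and ((¬u → ¬q) → (¬t & ¬q)) ∨ ¬t holds there. If u is false, the antecedent forces (u = F, t = F, q = F) or (u = F, t = F, q = T), and ((¬u → ¬q) → (¬t & ¬q)) ∨ ¬t holds there. Either way ((¬u → ¬q) → (¬t & ¬q)) ∨ ¬t holds.

Only the converse holds.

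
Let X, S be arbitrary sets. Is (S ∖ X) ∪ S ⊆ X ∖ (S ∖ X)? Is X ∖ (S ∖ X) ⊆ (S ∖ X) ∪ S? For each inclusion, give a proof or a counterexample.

Both inclusions fail.

Forward inclusion. This inclusion fails. Take X = ∅, S = {1}; then 1 ∈ (S ∖ X) ∪ S but 1 ∉ X ∖ (S ∖ X).

Reverse inclusion. This inclusion fails. Take X = {1}, S = ∅; then 1 ∈ X ∖ (S ∖ X) but 1 ∉ (S ∖ X) ∪ S.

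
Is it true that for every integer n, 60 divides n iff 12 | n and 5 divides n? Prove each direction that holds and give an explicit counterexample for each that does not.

[⇒] If 60 ∣ n, write n = 60q. Since 60 = 5·12, n = 12·(5q), so 12 ∣ n; and since 60 = 12·5, n = 5·(12q), so 5 ∣ n.

[⇐] Suppose 12 ∣ n and 5 ∣ n. Any common multiple of 12 and 5 is a multiple of their lcm; here gcd(12, 5) = 1, so lcm(12, 5) = 12·5 = 60, so 60 ∣ n.

Both implications hold.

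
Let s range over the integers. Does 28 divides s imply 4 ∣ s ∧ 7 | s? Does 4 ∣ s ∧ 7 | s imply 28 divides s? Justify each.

Forward direction. If 28 ∣ s, write s = 28q. Since 28 = 7·4, s = 4·(7q), so 4 ∣ s; and since 28 = 4·7, s = 7·(4q), so 7 ∣ s.

Converse. Suppose 4 ∣ s and 7 ∣ s. Any common multiple of 4 and 7 is a multiple of their lcm; here gcd(4, 7) = 1, so lcm(4, 7) = 4·7 = 28, so 28 ∣ s.

Both implications hold.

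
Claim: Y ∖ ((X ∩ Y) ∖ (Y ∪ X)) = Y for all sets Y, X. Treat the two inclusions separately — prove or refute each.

Both inclusions hold.

(⟹) Let x ∈ Y ∖ ((X ∩ Y) ∖ (Y ∪ X)). Then either x ∈ Y and x ∉ X; or x ∈ Y ∩ X. In each case x ∈ Y, so Y ∖ ((X ∩ Y) ∖ (Y ∪ X)) ⊆ Y.

(⟸) Let x ∈ Y. Then either x ∈ Y and x ∉ X; or x ∈ Y ∩ X. In each case x ∈ Y ∖ ((X ∩ Y) ∖ (Y ∪ X)), so Y ⊆ Y ∖ ((X ∩ Y) ∖ (Y ∪ X)).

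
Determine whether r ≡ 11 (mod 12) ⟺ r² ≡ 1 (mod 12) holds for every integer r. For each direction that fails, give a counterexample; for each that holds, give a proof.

Converse. This fails: take r = 1. Then 1² = 1 ≡ 1 (mod 12), yet 1 ≡ 1 (mod 12), not 11.

Forward direction. Suppose r ≡ 11 (mod 12). Write r = 12j + 11. Then (12j + 11)² = 144j² + 264j + 121 = 12(12j² + 22j + 10) + 1, so r² ≡ 1 (mod 12).

The forward direction holds; the converse fails.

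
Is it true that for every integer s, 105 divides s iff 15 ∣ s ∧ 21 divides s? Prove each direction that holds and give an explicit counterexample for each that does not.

The biconditional holds.

(→) If 105 ∣ s, write s = 105q. Since 105 = 7·15, s = 15·(7q), so 15 ∣ s; and since 105 = 5·21, s = 21·(5q), so 21 ∣ s.

(←) Suppose 15 ∣ s and 21 ∣ s. Any common multiple of 15 and 21 is a multiple of their lcm; here lcm(15, 21) = 15·21/gcd(15, 21) = 315/3 = 105, so 105 ∣ s.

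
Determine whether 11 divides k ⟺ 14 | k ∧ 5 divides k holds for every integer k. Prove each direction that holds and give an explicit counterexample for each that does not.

Neither direction holds.

(⇒) This fails: take k = 11. Certainly 11 ∣ 11, but 14 ∤ 11.

(⇐) This fails: take k = 70. Both 14 ∣ 70 and 5 ∣ 70, yet 70 is not a multiple of 11 (since 70 = 6·11 + 4), so 11 ∤ 70.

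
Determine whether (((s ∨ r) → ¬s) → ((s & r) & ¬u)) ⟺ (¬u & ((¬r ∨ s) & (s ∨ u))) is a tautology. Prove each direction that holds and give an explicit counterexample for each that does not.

(⇒) This fails. Under r = F, u = T, s = T, the left side is true but the right side is false.

(⇐) Assume the antecedent. If r is true, the antecedent forces (r = T, u = F, s = T), and the consequent holds there. If r is false, the antecedent forces (r = F, u = F, s = T), and the consequent holds there. Either way the consequent holds.

Not equivalent: only (⇐) holds.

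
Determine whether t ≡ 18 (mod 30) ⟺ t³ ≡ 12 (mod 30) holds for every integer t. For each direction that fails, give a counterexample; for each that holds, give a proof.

(⟹) Suppose t ≡ 18 (mod 30). Write t = 30j + 18. Then (30j + 18)³ = 27000j³ + 48600j² + 29160j + 5832 = 30(900j³ + 1620j² + 972j + 194) + 12, so t³ ≡ 12 (mod 30).

(⟸) Conversely, suppose t³ ≡ 12 (mod 30). The only residue r in {0, …, 29} with r³ ≡ 12 (mod 30) is r = 18, so t ≡ 18 (mod 30).

Both directions hold; the statement is true.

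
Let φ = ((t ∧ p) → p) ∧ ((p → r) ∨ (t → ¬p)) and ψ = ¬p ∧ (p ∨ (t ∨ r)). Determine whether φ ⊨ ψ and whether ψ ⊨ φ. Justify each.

(⇒) This fails. Under p = F, t = F, r = F, the left side is true but the right side is false.

(⇐) Assume the antecedent. If p is true, the antecedent cannot hold. If p is false, the consequent reduces to true regardless of the other variables. Either way the consequent holds.

Only the reverse direction holds.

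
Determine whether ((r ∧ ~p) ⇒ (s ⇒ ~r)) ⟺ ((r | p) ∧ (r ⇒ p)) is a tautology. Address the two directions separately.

(←) Assume the antecedent. If r is true, the antecedent forces (r = T, p = T, s = F) or (r = T, p = T, s = T), and (r ∧ ~p) ⇒ (s ⇒ ~r) holds there. If r is false, (r ∧ ~p) ⇒ (s ⇒ ~r) reduces to true regardless of the other variables. Either way (r ∧ ~p) ⇒ (s ⇒ ~r) holds.

(→) This fails. Under r = F, p = F, s = F, the left side is true but the right side is false.

Only the converse holds.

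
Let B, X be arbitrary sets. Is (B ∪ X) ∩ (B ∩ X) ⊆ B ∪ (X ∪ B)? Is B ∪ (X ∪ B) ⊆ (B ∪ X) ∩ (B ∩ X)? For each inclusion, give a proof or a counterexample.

The sets are not equal: only the forward inclusion holds.

Forward inclusion. Let x ∈ (B ∪ X) ∩ (B ∩ X). Then x ∈ B ∩ X, from which x ∈ B ∪ (X ∪ B).

Reverse inclusion. This inclusion fails. Take B = {1}, X = ∅; then 1 ∈ B ∪ (X ∪ B) but 1 ∉ (B ∪ X) ∩ (B ∩ X).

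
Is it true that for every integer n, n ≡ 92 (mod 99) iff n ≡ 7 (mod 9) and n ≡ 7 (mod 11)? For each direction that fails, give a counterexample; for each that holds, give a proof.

Neither direction holds.

[⇒] This fails: n = 92 gives 92 ≡ 92 (mod 99) but 92 ≡ 2 (mod 9), so the conjunction on the right does not hold.

[⇐] This fails: n = 7 satisfies both congruences on the right (7 ≡ 7 mod 9 and 7 ≡ 7 mod 11) yet 7 ≡ 7 (mod 99), not 92.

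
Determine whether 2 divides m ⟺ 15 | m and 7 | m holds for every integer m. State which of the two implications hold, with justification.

Neither direction holds.

[⇒] This fails: take m = 2. Certainly 2 ∣ 2, but 15 ∤ 2.

[⇐] This fails: take m = 105. Both 15 ∣ 105 and 7 ∣ 105, yet 105 is not a multiple of 2 (since 105 = 52·2 + 1), so 2 ∤ 105.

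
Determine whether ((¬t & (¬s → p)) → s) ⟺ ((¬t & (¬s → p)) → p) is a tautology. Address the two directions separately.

(⇒) fails and (⇐) fails.

Forward direction. This fails. Under p = F, t = F, s = T, the left side is true but the right side is false.

Converse. This fails. Under p = T, t = F, s = F, the left side is false but the right side is true.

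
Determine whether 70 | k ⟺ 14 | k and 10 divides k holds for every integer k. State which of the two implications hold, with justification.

[⇒] If 70 ∣ k, write k = 70q. Since 70 = 5·14, k = 14·(5q), so 14 ∣ k; and since 70 = 7·10, k = 10·(7q), so 10 ∣ k.

[⇐] Suppose 14 ∣ k and 10 ∣ k. Any common multiple of 14 and 10 is a multiple of their lcm; here lcm(14, 10) = 14·10/gcd(14, 10) = 140/2 = 70, so 70 ∣ k.

The biconditional holds.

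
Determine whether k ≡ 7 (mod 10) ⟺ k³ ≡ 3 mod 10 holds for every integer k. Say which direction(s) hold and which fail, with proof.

Both directions hold.

(⟹) Suppose k ≡ 7 (mod 10). Write k = 10j + 7. Then (10j + 7)³ = 1000j³ + 2100j² + 1470j + 343 = 10(100j³ + 210j² + 147j + 34) + 3, so k³ ≡ 3 (mod 10).

(⟸) Conversely, suppose k³ ≡ 3 (mod 10). The only residue r in {0, …, 9} with r³ ≡ 3 (mod 10) is r = 7, so k ≡ 7 (mod 10).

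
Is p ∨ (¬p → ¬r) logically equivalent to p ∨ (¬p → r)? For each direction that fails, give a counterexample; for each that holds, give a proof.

[⇒] This fails. Under p = F, r = F, the left side is true but the right side is false.

[⇐] This fails. Under p = F, r = T, the left side is false but the right side is true.

Neither implication holds.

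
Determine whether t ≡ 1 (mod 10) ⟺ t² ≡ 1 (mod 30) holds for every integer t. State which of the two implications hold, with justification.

Neither implication holds.

Forward direction. This fails: take t = 21. Then 21 ≡ 1 (mod 10), but 21² = 441 ≡ 21 (mod 30), not 1.

Converse. This fails: take t = 19. Then 19² = 361 ≡ 1 (mod 30), yet 19 ≡ 9 (mod 10), not 1.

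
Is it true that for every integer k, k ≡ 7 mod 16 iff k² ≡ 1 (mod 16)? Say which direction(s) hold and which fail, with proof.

Not equivalent: only (⇒) holds.

(⇐) This fails: take k = 1. Then 1² = 1 ≡ 1 (mod 16), yet 1 ≡ 1 (mod 16), not 7.

(⇒) Suppose k ≡ 7 mod 16. Write k = 16j + 7. Then (16j + 7)² = 256j² + 224j + 49 = 16(16j² + 14j + 3) + 1, so k² ≡ 1 (mod 16).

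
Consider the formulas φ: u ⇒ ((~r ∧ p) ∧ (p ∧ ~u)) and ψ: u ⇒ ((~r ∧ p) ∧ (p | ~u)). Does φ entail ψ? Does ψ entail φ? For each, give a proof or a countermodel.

Forward direction. Assume the antecedent. If p is true, the antecedent forces (p = T, u = F, r = F) or (p = T, u = F, r = T), and u ⇒ ((~r ∧ p) ∧ (p | ~u)) holds there. If p is false, the antecedent forces (p = F, u = F, r = F) or (p = F, u = F, r = T), and u ⇒ ((~r ∧ p) ∧ (p | ~u)) holds there. Either way u ⇒ ((~r ∧ p) ∧ (p | ~u)) holds.

Converse. This fails. Under p = T, u = T, r = F, the left side is false but the right side is true.

(⇒) holds; (⇐) fails.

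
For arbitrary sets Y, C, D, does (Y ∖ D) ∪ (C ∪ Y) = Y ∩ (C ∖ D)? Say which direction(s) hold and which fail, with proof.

The sets are not equal: only the reverse inclusion holds.

(⊆) This inclusion fails. Take Y = {1}, C = ∅, D = ∅; then 1 ∈ (Y ∖ D) ∪ (C ∪ Y) but 1 ∉ Y ∩ (C ∖ D).

(⊇) Let x ∈ Y ∩ (C ∖ D). Then x ∈ Y ∩ C and x ∉ D, from which x ∈ (Y ∖ D) ∪ (C ∪ Y).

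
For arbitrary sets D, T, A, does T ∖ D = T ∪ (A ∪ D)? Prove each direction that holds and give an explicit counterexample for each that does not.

(⊆) holds; (⊇) fails.

(⟸) This inclusion fails. Take D = {1}, T = ∅, A = ∅; then 1 ∈ T ∪ (A ∪ D) but 1 ∉ T ∖ D.

(⟹) Let x ∈ T ∖ D. Then either x ∈ T and x ∉ D, A; or x ∈ T ∩ A and x ∉ D. In each case x ∈ T ∪ (A ∪ D), so T ∖ D ⊆ T ∪ (A ∪ D).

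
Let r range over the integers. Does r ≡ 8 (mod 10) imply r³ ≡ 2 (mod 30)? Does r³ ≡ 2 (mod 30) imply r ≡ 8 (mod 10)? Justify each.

Only the converse holds.

(⇒) This fails: take r = 18. Then 18 ≡ 8 (mod 10), but 18³ = 5832 ≡ 12 (mod 30), not 2.

(⇐) Conversely, the residues r modulo 30 with r³ ≡ 2 (mod 30) are exactly {8}, and each is ≡ 8 (mod 10).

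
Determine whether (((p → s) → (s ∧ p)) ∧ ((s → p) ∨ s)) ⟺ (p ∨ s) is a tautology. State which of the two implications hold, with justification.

(→) Assume the antecedent. If p is true, p ∨ s reduces to true regardless of the other variables. If p is false, the antecedent cannot hold. Either way p ∨ s holds.

(←) This fails. Under p = F, s = T, the left side is false but the right side is true.

Not equivalent: only (⇒) holds.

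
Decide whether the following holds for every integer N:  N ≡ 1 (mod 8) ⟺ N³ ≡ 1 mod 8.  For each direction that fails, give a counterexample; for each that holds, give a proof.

Forward direction. Suppose N ≡ 1 (mod 8). Write N = 8j + 1. Then (8j + 1)³ = 512j³ + 192j² + 24j + 1 = 8(64j³ + 24j² + 3j) + 1, so N³ ≡ 1 (mod 8).

Converse. For the converse, argue contrapositively. If N ≢ 1 (mod 8), then N is congruent to one of 0, 2, 3, 4, 5, 6, 7 modulo 8, and these give N³ ≡ 0, 0, 3, 0, 5, 0, 7 respectively — never 1.

The biconditional holds.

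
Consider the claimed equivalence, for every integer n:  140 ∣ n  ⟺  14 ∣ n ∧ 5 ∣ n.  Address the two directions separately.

Only the forward implication holds.

Converse. This fails: take n = 70. Both 14 ∣ 70 and 5 ∣ 70, yet 70 is not a multiple of 140 (since 70 = 0·140 + 70), so 140 ∤ 70.

Forward direction. If 140 ∣ n, write n = 140q. Since 140 = 10·14, n = 14·(10q), so 14 ∣ n; and since 140 = 28·5, n = 5·(28q), so 5 ∣ n.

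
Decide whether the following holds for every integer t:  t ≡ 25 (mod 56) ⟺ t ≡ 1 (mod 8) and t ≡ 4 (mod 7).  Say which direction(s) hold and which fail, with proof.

Forward direction. Suppose t ≡ 25 (mod 56); write t = 56j + 25. Since 8 ∣ 56, reducing mod 8 gives t ≡ 25 ≡ 1 (mod 8); since 7 ∣ 56, reducing mod 7 gives t ≡ 25 ≡ 4 (mod 7).

Converse. If t ≡ 1 (mod 8) and t ≡ 4 (mod 7), then by the Chinese remainder theorem t ≡ 25 (mod 56). This is exactly t ≡ 25 (mod 56).

Both directions hold; the statement is true.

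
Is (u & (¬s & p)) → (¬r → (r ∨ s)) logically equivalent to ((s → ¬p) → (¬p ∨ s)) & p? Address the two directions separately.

[⇒] This fails. Under r = F, s = F, p = F, u = F, the left side is true but the right side is false.

[⇐] Assume the antecedent. If r is true, the consequent reduces to true regardless of the other variables. If r is false, the antecedent forces (r = F, s = T, p = T, u = F) or (r = F, s = T, p = T, u = T), and the consequent holds there. Either way the consequent holds.

(⇒) fails; (⇐) holds.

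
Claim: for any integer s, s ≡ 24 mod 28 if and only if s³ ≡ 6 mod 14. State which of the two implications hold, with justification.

(⇒) holds; (⇐) fails.

[⇐] This fails: take s = 6. Then 6³ = 216 ≡ 6 (mod 14), yet 6 ≡ 6 (mod 28), not 24.

[⇒] Suppose s ≡ 24 (mod 28). Then s³ ≡ 24³ = 13824 (mod 28), and since 14 ∣ 28, also s³ ≡ 6 (mod 14).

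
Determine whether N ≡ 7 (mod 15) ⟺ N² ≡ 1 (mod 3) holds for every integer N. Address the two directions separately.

Only the forward implication holds.

(⟹) Suppose N ≡ 7 (mod 15). Then N² ≡ 7² = 49 (mod 15), and since 3 ∣ 15, also N² ≡ 1 (mod 3).

(⟸) This fails: take N = 1. Then 1² = 1 ≡ 1 (mod 3), yet 1 ≡ 1 (mod 15), not 7.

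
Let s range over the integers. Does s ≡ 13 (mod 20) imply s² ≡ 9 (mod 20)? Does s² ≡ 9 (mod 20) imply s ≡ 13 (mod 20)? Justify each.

[⇒] Suppose s ≡ 13 (mod 20). Write s = 20j + 13. Then (20j + 13)² = 400j² + 520j + 169 = 20(20j² + 26j + 8) + 9, so s² ≡ 9 (mod 20).

[⇐] This fails: take s = 3. Then 3² = 9 ≡ 9 (mod 20), yet 3 ≡ 3 (mod 20), not 13.

Only the forward direction holds.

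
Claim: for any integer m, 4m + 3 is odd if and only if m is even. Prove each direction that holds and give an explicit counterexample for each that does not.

Not equivalent: only (⇐) holds.

(⇐) Suppose m is even. Since 4 is even, 4m is even for every m, so 4m + 3 has the same parity as 3, which is odd. Hence 4m + 3 is odd.

(⇒) This fails: take m = 7. Then 4m + 3 = 31, which is odd, yet m = 7 is odd, not even.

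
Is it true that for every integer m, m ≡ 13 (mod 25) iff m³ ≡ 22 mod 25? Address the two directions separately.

Both implications hold.

(⟸) Suppose m³ ≡ 22 (mod 25). The only residue r in {0, …, 24} with r³ ≡ 22 (mod 25) is r = 13, so m ≡ 13 (mod 25).

(⟹) Suppose m ≡ 13 (mod 25). Write m = 25j + 13. Then (25j + 13)³ = 15625j³ + 24375j² + 12675j + 2197 = 25(625j³ + 975j² + 507j + 87) + 22, so m³ ≡ 22 (mod 25).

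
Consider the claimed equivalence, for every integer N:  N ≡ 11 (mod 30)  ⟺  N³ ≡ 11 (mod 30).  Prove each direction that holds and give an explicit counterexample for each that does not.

Forward direction. Suppose N ≡ 11 (mod 30). Write N = 30j + 11. Then (30j + 11)³ = 27000j³ + 29700j² + 10890j + 1331 = 30(900j³ + 990j² + 363j + 44) + 11, so N³ ≡ 11 (mod 30).

Converse. Suppose N³ ≡ 11 (mod 30). The only residue r in {0, …, 29} with r³ ≡ 11 (mod 30) is r = 11, so N ≡ 11 (mod 30).

Equivalent; both directions hold.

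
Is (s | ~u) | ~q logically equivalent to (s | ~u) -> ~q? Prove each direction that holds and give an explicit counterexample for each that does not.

(→) This fails. Under q = T, u = F, s = F, the left side is true but the right side is false.

(←) This fails. Under q = T, u = T, s = F, the left side is false but the right side is true.

Neither direction holds.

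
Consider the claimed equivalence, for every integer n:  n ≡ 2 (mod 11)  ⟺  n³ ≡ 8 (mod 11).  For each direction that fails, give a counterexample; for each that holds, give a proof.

[⇒] Suppose n ≡ 2 (mod 11). Write n = 11j + 2. Then (11j + 2)³ = 1331j³ + 726j² + 132j + 8 = 11(121j³ + 66j² + 12j) + 8, so n³ ≡ 8 (mod 11).

[⇐] For the converse, argue contrapositively. If n ≢ 2 (mod 11), then n is congruent to one of 0, 1, 3, 4, 5, 6, 7, 8, 9, 10 modulo 11, and these give n³ ≡ 0, 1, 5, 9, 4, 7, 2, 6, 3, 10 respectively — never 8.

The biconditional holds.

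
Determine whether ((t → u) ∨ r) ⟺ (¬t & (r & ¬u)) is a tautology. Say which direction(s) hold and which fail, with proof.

(⇐) Assume the antecedent. If r is true, (t → u) ∨ r reduces to true regardless of the other variables. If r is false, the antecedent cannot hold. Either way (t → u) ∨ r holds.

(⇒) This fails. Under r = F, u = F, t = F, the left side is true but the right side is false.

Only the reverse direction holds.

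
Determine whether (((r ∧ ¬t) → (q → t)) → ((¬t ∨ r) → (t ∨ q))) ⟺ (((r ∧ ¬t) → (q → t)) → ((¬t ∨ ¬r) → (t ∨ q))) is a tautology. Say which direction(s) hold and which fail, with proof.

Forward direction. Assume the antecedent. If q is true, the consequent reduces to true regardless of the other variables. If q is false, the antecedent forces (q = F, r = F, t = T) or (q = F, r = T, t = T), and the consequent holds there. Either way the consequent holds.

Converse. Assume the antecedent. If q is true, the consequent reduces to true regardless of the other variables. If q is false, the antecedent forces (q = F, r = F, t = T) or (q = F, r = T, t = T), and the consequent holds there. Either way the consequent holds.

Both directions hold; the statement is true.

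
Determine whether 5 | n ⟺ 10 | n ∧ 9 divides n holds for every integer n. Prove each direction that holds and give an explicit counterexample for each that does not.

(⇐) Suppose 10 ∣ n and 9 ∣ n. Any common multiple of 10 and 9 is a multiple of their lcm; here gcd(10, 9) = 1, so lcm(10, 9) = 10·9 = 90, so 90 ∣ n. Since 5 ∣ 90, it follows that 5 ∣ n.

(⇒) This fails: take n = 5. Certainly 5 ∣ 5, but 10 ∤ 5.

Not equivalent: only (⇐) holds.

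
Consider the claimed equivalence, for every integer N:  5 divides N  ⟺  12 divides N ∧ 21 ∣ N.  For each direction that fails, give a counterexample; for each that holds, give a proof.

(⇒) This fails: take N = 5. Certainly 5 ∣ 5, but 12 ∤ 5.

(⇐) This fails: take N = 84. Both 12 ∣ 84 and 21 ∣ 84, yet 84 is not a multiple of 5 (since 84 = 16·5 + 4), so 5 ∤ 84.

Both directions fail.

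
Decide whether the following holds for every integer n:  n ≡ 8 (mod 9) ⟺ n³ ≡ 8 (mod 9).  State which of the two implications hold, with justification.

The forward direction holds; the converse fails.

(⇒) Suppose n ≡ 8 (mod 9). Write n = 9j + 8. Then (9j + 8)³ = 729j³ + 1944j² + 1728j + 512 = 9(81j³ + 216j² + 192j + 56) + 8, so n³ ≡ 8 (mod 9).

(⇐) This fails: take n = 2. Then 2³ = 8 ≡ 8 (mod 9), yet 2 ≡ 2 (mod 9), not 8.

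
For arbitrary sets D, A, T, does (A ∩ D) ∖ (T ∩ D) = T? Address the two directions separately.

(⊆) fails and (⊇) fails.

Forward inclusion. This inclusion fails. Take D = {1}, A = {1}, T = ∅; then 1 ∈ (A ∩ D) ∖ (T ∩ D) but 1 ∉ T.

Reverse inclusion. This inclusion fails. Take D = ∅, A = ∅, T = {1}; then 1 ∈ T but 1 ∉ (A ∩ D) ∖ (T ∩ D).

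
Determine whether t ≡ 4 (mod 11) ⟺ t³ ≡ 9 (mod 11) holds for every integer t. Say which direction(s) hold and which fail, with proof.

(→) Suppose t ≡ 4 (mod 11). Write t = 11j + 4. Then (11j + 4)³ = 1331j³ + 1452j² + 528j + 64 = 11(121j³ + 132j² + 48j + 5) + 9, so t³ ≡ 9 (mod 11).

(←) For the converse, argue contrapositively. If t ≢ 4 (mod 11), then t is congruent to one of 0, 1, 2, 3, 5, 6, 7, 8, 9, 10 modulo 11, and these give t³ ≡ 0, 1, 8, 5, 4, 7, 2, 6, 3, 10 respectively — never 9.

The biconditional holds.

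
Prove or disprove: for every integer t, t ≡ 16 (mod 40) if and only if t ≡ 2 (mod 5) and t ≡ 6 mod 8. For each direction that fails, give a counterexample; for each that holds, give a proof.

(⇒) fails and (⇐) fails.

Forward direction. This fails: t = 16 gives 16 ≡ 16 (mod 40) but 16 ≡ 1 (mod 5), so the conjunction on the right does not hold.

Converse. This fails: t = 22 satisfies both congruences on the right (22 ≡ 2 mod 5 and 22 ≡ 6 mod 8) yet 22 ≡ 22 (mod 40), not 16.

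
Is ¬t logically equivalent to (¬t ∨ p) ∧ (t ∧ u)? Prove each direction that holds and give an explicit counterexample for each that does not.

(→) This fails. Under p = F, u = F, t = F, the left side is true but the right side is false.

(←) This fails. Under p = T, u = T, t = T, the left side is false but the right side is true.

Neither implication holds.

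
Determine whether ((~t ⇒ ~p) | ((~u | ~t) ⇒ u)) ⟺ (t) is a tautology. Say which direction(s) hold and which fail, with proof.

(⟹) This fails. Under p = F, u = F, t = F, the left side is true but the right side is false.

(⟸) Assume the antecedent. If p is true, the antecedent forces (p = T, u = F, t = T) or (p = T, u = T, t = T), and (~t ⇒ ~p) | ((~u | ~t) ⇒ u) holds there. If p is false, (~t ⇒ ~p) | ((~u | ~t) ⇒ u) reduces to true regardless of the other variables. Either way (~t ⇒ ~p) | ((~u | ~t) ⇒ u) holds.

(⇒) fails; (⇐) holds.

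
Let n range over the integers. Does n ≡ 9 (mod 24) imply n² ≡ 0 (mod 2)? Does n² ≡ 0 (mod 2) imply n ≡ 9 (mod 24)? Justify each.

[⇒] This fails: take n = 9. Then 9 ≡ 9 (mod 24), but 9² = 81 ≡ 1 (mod 2), not 0.

[⇐] This fails: take n = 0. Then 0² = 0 ≡ 0 (mod 2), yet 0 ≡ 0 (mod 24), not 9.

Both directions fail.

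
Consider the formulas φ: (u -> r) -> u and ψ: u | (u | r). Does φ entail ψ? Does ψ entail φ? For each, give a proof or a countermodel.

(⇒) holds; (⇐) fails.

(⇒) Assume the antecedent. If r is true, u | (u | r) reduces to true regardless of the other variables. If r is false, the antecedent forces (r = F, u = T), and u | (u | r) holds there. Either way u | (u | r) holds.

(⇐) This fails. Under r = T, u = F, the left side is false but the right side is true.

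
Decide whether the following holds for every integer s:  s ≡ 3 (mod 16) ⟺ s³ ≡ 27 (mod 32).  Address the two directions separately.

(⟹) This fails: take s = 19. Then 19 ≡ 3 (mod 16), but 19³ = 6859 ≡ 11 (mod 32), not 27.

(⟸) Conversely, the residues r modulo 32 with r³ ≡ 27 (mod 32) are exactly {3}, and each is ≡ 3 (mod 16).

Only the reverse direction holds.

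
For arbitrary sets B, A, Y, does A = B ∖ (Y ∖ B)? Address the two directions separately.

(⊆) This inclusion fails. Take B = ∅, A = {1}, Y = ∅; then 1 ∈ A but 1 ∉ B ∖ (Y ∖ B).

(⊇) This inclusion fails. Take B = {1}, A = ∅, Y = ∅; then 1 ∈ B ∖ (Y ∖ B) but 1 ∉ A.

Neither inclusion holds.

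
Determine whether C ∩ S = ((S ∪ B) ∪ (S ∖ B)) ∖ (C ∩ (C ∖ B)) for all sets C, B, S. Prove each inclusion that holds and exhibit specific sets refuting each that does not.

Forward inclusion. This inclusion fails. Take C = {1}, B = ∅, S = {1}; then 1 ∈ C ∩ S but 1 ∉ ((S ∪ B) ∪ (S ∖ B)) ∖ (C ∩ (C ∖ B)).

Reverse inclusion. This inclusion fails. Take C = ∅, B = {1}, S = ∅; then 1 ∈ ((S ∪ B) ∪ (S ∖ B)) ∖ (C ∩ (C ∖ B)) but 1 ∉ C ∩ S.

Neither inclusion holds.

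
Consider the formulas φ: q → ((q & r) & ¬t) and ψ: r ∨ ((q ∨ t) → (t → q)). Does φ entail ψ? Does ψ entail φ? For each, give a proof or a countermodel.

Forward direction. This fails. Under q = F, t = T, r = F, the left side is true but the right side is false.

Converse. This fails. Under q = T, t = F, r = F, the left side is false but the right side is true.

Neither direction holds.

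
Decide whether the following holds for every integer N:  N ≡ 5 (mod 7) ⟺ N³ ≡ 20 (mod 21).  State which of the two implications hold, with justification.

[⇒] This fails: take N = 12. Then 12 ≡ 5 (mod 7), but 12³ = 1728 ≡ 6 (mod 21), not 20.

[⇐] This fails: take N = 17. Then 17³ = 4913 ≡ 20 (mod 21), yet 17 ≡ 3 (mod 7), not 5.

(⇒) fails and (⇐) fails.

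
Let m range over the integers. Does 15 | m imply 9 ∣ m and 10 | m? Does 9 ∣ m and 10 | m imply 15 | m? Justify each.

Forward direction. This fails: take m = 15. Certainly 15 ∣ 15, but 9 ∤ 15.

Converse. Suppose 9 ∣ m and 10 ∣ m. Any common multiple of 9 and 10 is a multiple of their lcm; here gcd(9, 10) = 1, so lcm(9, 10) = 9·10 = 90, so 90 ∣ m. Since 15 ∣ 90, it follows that 15 ∣ m.

(⇒) fails; (⇐) holds.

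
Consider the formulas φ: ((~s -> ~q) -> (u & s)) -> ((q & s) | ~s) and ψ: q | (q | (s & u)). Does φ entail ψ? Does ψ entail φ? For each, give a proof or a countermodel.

Both directions fail.

(⇒) This fails. Under u = F, q = F, s = F, the left side is true but the right side is false.

(⇐) This fails. Under u = T, q = F, s = T, the left side is false but the right side is true.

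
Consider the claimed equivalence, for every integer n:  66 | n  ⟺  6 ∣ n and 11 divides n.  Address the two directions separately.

Both directions hold; the statement is true.

(⟸) Suppose 6 ∣ n and 11 ∣ n. Any common multiple of 6 and 11 is a multiple of their lcm; here gcd(6, 11) = 1, so lcm(6, 11) = 6·11 = 66, so 66 ∣ n.

(⟹) If 66 ∣ n, write n = 66q. Since 66 = 11·6, n = 6·(11q), so 6 ∣ n; and since 66 = 6·11, n = 11·(6q), so 11 ∣ n.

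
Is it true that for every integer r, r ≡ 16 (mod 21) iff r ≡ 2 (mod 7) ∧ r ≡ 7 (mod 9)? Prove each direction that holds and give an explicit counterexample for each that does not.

The forward direction fails; the converse holds.

(→) This fails: r = 58 gives 58 ≡ 16 (mod 21) but 58 ≡ 4 (mod 9), so the conjunction on the right does not hold.

(←) Conversely, if r ≡ 2 (mod 7) and r ≡ 7 (mod 9), then by the Chinese remainder theorem r ≡ 16 (mod 63). Since 16 ≡ 16 (mod 21) and 21 ∣ 63, we get r ≡ 16 (mod 21).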